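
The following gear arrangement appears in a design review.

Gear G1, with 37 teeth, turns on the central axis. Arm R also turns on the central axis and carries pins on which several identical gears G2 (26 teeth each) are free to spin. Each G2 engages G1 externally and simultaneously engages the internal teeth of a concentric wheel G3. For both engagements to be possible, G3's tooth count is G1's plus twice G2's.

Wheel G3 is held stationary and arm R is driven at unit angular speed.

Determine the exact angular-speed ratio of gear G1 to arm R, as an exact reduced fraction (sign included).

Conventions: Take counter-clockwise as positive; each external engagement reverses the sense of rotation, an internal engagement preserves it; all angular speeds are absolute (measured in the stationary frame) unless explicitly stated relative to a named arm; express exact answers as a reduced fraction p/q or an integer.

class = planetary set [G3 = 37+2·26 = 89; Willis about the carrier]
ring teeth: 37 + 2·26 = 89
37(ω_sun−ω_arm) = −89(ω_ring−ω_arm),  ω_ring = 0, ω_arm = 1
ω_sun = 1 − (89/37)(0−1) = 126/37
ω_out/ω_in = 126/37

126/37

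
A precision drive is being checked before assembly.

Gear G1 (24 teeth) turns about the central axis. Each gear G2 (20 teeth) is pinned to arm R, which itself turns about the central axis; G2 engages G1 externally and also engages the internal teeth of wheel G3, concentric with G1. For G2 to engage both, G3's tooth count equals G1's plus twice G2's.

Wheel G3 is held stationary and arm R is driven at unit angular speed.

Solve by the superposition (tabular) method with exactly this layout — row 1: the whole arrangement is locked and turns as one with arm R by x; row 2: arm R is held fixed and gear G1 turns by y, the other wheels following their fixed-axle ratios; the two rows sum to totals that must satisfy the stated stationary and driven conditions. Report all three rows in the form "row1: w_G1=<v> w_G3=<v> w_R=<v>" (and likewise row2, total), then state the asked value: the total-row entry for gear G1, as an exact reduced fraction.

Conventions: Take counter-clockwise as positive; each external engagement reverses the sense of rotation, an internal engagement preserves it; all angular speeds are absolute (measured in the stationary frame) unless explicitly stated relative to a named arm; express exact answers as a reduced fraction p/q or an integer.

class = planetary set [G3 = 24+2·20 = 64; Willis about the carrier]
row 1 (train locked, turned with arm): all members turn x
row 2 — arm fixed, fixed-axis ratios: sun y, ring −(24/64)·y, arm 0
boundary: total ω_ring = x − (24/64)·y = 0 and total ω_arm = x = 1  ⇒  y = 8/3, x = 1
row 2 ring = −(24/64)·8/3 = -1
totals (row 1 + row 2): sun 1 + 8/3 = 11/3, ring 1 + (-1) = 0, arm 1 + 0 = 1
asked cell (total, sun) = 11/3

row1: w_G1=1 w_G3=1 w_R=1
row2: w_G1=8/3 w_G3=-1 w_R=0
total: w_G1=11/3 w_G3=0 w_R=1
asked value: 11/3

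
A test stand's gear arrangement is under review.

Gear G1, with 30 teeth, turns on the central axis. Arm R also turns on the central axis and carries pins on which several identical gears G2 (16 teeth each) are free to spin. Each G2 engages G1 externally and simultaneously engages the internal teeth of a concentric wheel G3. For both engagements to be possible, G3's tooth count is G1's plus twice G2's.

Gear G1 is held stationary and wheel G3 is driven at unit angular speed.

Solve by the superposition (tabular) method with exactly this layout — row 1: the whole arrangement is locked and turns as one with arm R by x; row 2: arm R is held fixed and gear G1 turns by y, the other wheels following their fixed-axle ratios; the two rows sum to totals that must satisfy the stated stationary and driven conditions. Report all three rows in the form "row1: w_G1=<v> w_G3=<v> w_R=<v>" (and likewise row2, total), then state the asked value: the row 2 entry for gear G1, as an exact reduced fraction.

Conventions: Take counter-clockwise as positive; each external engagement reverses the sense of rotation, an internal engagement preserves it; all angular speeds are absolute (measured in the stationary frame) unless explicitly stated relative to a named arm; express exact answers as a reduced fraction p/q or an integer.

class = planetary set [G3 = 30+2·16 = 62; Willis about the carrier]
row 1: whole set turns with the arm by x
row 2: sun turns y, ring = −(30/62)·y, arm 0
boundary: total ω_sun = x + y = 0 and total ω_ring = x − (30/62)·y = 1  ⇒  y = -31/46, x = 31/46
row 2 ring = −(30/62)·(-31/46) = 15/46
totals (row 1 + row 2): sun 31/46 + (-31/46) = 0, ring 31/46 + 15/46 = 1, arm 31/46 + 0 = 31/46
asked cell (row2, sun) = -31/46

row1: w_G1=31/46 w_G3=31/46 w_R=31/46
row2: w_G1=-31/46 w_G3=15/46 w_R=0
total: w_G1=0 w_G3=1 w_R=31/46
asked value: -31/46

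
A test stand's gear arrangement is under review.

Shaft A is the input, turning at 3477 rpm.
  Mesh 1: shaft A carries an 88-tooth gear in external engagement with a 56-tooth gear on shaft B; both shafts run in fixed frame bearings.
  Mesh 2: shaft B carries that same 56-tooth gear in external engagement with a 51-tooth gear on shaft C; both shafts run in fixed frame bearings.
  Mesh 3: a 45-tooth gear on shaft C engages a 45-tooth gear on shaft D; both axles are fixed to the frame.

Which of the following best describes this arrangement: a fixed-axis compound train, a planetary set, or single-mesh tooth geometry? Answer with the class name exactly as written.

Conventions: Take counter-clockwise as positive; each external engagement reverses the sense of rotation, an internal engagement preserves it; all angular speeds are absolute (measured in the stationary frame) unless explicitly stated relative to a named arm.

fixed-axis compound train

recognized (4 fixed axles, 3 meshes): fixed-axis compound train
classification: fixed-axis compound train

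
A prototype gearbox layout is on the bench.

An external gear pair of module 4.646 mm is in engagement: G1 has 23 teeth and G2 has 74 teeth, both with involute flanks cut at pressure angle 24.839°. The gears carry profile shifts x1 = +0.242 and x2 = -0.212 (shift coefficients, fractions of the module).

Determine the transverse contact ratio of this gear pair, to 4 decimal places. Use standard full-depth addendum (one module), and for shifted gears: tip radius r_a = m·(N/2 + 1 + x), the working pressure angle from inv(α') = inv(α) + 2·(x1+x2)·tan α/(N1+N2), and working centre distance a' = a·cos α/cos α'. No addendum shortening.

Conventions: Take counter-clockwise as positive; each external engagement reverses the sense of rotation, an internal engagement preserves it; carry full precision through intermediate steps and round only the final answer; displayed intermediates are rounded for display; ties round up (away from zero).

single-mesh involute tooth geometry (23T engaging 74T at module 4.646)
base radii: r_b1 = 48.486377, r_b2 = 155.999648
tip radii: r_a1 = 59.199332, r_a2 = 175.563048
inv(α') = inv(24.839°) + 2·(+0.242-0.212)·tan α/(23+74) = 0.02965513  ⇒  α' = 24.91530°
a' = a·cos α / cos α' = 225.3310·cos 24.839°/cos 24.91530° = 225.470180
action lengths: √(r_a1²−r_b1²) = 33.965161, √(r_a2²−r_b2²) = 80.538771
base pitch p_b = π·m·cos α = 13.245604
CR = (33.965161 + 80.538771 − 225.470180·sin 24.91530°)/13.245604 = 1.473569
contact ratio ≈ 1.4736

1.4736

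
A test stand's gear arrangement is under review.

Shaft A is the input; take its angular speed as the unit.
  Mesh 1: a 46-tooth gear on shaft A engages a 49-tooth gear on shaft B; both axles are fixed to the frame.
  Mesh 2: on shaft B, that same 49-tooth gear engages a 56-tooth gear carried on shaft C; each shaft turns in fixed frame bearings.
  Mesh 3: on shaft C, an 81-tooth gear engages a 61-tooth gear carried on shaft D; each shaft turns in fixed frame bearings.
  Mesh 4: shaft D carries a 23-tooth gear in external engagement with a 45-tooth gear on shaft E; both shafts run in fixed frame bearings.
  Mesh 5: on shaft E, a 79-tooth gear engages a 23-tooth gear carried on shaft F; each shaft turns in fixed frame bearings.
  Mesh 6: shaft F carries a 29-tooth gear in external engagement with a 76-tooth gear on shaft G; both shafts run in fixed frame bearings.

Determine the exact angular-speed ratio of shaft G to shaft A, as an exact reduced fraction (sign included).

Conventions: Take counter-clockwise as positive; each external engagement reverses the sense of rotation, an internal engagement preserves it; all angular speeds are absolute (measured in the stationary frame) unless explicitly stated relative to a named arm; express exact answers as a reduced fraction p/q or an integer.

class = fixed-axis compound train [6 meshes; 6 ratios multiply, 6 sense flips]
mesh 1 [46T→49T]: running ratio 46/49, sense −
mesh 2 [49T→56T]: running ratio 23/28, sense +
mesh 3 [81T→61T]: running ratio 1863/1708, sense −
mesh 4 [23T→45T]: running ratio 4761/8540, sense +
mesh 5 [79T→23T]: running ratio 16353/8540, sense −
mesh 6 [29T→76T]: running ratio 474237/649040, sense +
ω_out/ω_in = 474237/649040

474237/649040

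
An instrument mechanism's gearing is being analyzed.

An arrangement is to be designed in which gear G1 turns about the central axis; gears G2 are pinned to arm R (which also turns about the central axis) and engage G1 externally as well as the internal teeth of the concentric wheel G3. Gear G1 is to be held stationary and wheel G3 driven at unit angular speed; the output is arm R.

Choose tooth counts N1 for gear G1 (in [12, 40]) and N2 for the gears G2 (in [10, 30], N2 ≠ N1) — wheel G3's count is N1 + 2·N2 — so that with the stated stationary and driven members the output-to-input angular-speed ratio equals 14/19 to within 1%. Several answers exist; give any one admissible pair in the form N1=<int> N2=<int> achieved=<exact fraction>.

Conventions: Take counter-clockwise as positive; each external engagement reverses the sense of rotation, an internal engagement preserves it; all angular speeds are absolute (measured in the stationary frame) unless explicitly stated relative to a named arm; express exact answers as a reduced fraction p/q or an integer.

N1=20 N2=18 achieved=14/19

planetary set to be sized for 14/19 (Willis relation)
Willis with ω_sun = 0: ω_arm/ω_ring = N3/(N1+N3); set equal to 14/19  ⇒  N3/N1 = (14/19)/(1 − 14/19) = 14/5
N3 = N1 + 2·N2  ⇒  N2/N1 = (N3/N1 − 1)/2 = (14/5 − 1)/2 = 9/10
smallest multiple with N1 ≥ 12 and N2 ≥ 10: k = 2  ⇒  N1 = 2·10 = 20, N2 = 2·9 = 18 (N1 ≤ 40, N2 ≤ 30, N2 ≠ N1 ✓), N3 = 20 + 2·18 = 56
check: N3/(N1+N3) with N1 = 20, N3 = 56 gives 14/19; |achieved − target| = 0 ≤ 7/950 ✓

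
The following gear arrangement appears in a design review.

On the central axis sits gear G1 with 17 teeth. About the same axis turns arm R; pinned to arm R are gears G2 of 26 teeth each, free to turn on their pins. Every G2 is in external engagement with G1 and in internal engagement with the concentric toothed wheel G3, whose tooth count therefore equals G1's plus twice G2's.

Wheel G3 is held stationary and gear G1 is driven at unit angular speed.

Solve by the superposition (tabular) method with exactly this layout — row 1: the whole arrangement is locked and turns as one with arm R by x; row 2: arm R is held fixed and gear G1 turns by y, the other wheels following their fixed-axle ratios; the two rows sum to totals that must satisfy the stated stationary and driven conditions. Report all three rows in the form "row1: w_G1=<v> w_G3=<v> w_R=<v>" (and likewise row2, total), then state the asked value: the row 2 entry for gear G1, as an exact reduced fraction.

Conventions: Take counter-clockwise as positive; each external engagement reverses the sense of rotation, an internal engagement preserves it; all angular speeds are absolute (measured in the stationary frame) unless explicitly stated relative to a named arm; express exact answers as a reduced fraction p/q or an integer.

row1: w_G1=17/86 w_G3=17/86 w_R=17/86
row2: w_G1=69/86 w_G3=-17/86 w_R=0
total: w_G1=1 w_G3=0 w_R=17/86
asked value: 69/86

planetary set (17T centre, 26T on arm, 69T internal) — Willis relation
row 1 (train locked, turned with arm): all members turn x
row 2 (arm held, sun turns y): ω_ring = −(17/69)·y, ω_arm = 0
boundary: total ω_ring = x − (17/69)·y = 0 and total ω_sun = x + y = 1  ⇒  y = 69/86, x = 17/86
row 2 ring = −(17/69)·69/86 = -17/86
totals (row 1 + row 2): sun 17/86 + 69/86 = 1, ring 17/86 + (-17/86) = 0, arm 17/86 + 0 = 17/86
asked cell (row2, sun) = 69/86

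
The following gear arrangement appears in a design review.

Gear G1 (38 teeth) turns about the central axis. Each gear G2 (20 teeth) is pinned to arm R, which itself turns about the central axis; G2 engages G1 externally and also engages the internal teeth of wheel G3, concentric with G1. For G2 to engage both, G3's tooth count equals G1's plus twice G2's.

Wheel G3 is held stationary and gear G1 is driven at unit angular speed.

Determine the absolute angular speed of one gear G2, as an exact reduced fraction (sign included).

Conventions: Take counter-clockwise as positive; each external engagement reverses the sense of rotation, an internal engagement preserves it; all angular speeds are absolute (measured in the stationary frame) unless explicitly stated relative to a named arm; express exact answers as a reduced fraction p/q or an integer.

recognized (axles ride arm R): planetary set, 38/20/78 teeth
ring teeth: 38 + 2·20 = 78
38(ω_sun−ω_arm) = −78(ω_ring−ω_arm),  ω_ring = 0, ω_sun = 1
38(1−ω_arm) = −78(0−ω_arm)  ⇒  116·ω_arm = 38  ⇒  ω_arm = 19/58
sun–planet mesh: 38·(1−19/58) = −20·(ω_p−ω_arm)  ⇒  ω_p−ω_arm = -741/580
ω_p = 19/58 − 741/580 = -19/20
exact speed ratio = -19/20

-19/20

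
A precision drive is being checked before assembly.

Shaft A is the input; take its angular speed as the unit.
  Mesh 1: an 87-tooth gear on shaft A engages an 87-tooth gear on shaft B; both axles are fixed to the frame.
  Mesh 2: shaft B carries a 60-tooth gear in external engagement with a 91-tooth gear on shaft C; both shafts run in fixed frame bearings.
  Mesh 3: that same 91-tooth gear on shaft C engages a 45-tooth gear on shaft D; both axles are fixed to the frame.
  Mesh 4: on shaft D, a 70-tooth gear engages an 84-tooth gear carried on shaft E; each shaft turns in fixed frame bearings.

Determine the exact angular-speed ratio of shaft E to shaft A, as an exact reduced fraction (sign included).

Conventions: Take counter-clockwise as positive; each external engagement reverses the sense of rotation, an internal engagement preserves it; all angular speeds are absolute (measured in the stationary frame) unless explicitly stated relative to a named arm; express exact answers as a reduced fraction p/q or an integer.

class = fixed-axis compound train [4 meshes; 4 ratios multiply, 4 sense flips]
mesh 1 [87T→87T]: running ratio 1, sense −
mesh 2 [60T→91T]: running ratio 60/91, sense +
mesh 3 [91T→45T]: running ratio 4/3, sense −
mesh 4 [70T→84T]: running ratio 10/9, sense +
ω_out/ω_in = 10/9

10/9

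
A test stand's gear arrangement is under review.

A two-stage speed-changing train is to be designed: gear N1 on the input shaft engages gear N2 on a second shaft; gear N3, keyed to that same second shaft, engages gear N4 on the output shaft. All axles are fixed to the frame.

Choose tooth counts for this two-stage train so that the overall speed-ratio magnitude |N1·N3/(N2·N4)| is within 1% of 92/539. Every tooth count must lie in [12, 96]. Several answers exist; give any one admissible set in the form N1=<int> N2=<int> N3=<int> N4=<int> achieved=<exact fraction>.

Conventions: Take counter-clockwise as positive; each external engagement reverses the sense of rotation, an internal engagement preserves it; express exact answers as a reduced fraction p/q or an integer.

topology: fixed-axis compound train — 2 stages, target 92/539
target = 92/539 in lowest terms: an exact hit needs N1·N3 = k·92 and N2·N4 = k·539 for one integer k, every count in [12, 96]; additionally prefer no 1:1 stage (N1 ≠ N2, N3 ≠ N4)
k = 1…2: no 1:1-free in-range split of k·92 and k·539 into factor pairs; take k = 3
k = 3: N1·N3 = 276 = 12·23, N2·N4 = 1617 = 21·77
achieved = 12·23/(21·77) = 92/539; |achieved − target| = 0 ≤ 23/13475 ✓

N1=12 N2=21 N3=23 N4=77 achieved=92/539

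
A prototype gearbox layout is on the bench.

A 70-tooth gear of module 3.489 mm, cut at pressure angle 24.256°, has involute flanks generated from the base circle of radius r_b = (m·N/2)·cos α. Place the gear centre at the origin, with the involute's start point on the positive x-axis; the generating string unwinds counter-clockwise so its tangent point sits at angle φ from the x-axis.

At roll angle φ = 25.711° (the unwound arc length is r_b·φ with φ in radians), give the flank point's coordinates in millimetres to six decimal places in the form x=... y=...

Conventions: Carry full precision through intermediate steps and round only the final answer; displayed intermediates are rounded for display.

x=121.986198 y=3.286451

class = single-mesh tooth geometry [base-circle involute, m = 3.489, 70T]
pitch radius r_p = m·N/2 = 3.489·70/2 = 122.115000
base radius r_b = r_p·cos α = 122.115000·cos 24.256° = 111.334569
roll angle φ = 25.711° = 0.44874160 rad
x = r_b·(cos φ + φ·sin φ) = 121.986198
y = r_b·(sin φ − φ·cos φ) = 3.286451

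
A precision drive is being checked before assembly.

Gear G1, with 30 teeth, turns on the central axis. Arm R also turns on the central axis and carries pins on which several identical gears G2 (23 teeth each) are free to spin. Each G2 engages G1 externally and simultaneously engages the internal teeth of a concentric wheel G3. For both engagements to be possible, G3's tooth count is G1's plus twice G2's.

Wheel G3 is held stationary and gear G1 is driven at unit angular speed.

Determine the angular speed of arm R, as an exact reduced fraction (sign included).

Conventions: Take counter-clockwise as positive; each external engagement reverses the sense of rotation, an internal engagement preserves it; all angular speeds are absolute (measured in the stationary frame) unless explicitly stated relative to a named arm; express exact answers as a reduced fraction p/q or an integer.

planetary set (30T centre, 23T on arm, 76T internal) — Willis relation
ring teeth: 30 + 2·23 = 76
30(ω_sun−ω_arm) = −76(ω_ring−ω_arm),  ω_ring = 0, ω_sun = 1
30(1−ω_arm) = −76(0−ω_arm)  ⇒  106·ω_arm = 30  ⇒  ω_arm = 15/53
exact speed ratio = 15/53

15/53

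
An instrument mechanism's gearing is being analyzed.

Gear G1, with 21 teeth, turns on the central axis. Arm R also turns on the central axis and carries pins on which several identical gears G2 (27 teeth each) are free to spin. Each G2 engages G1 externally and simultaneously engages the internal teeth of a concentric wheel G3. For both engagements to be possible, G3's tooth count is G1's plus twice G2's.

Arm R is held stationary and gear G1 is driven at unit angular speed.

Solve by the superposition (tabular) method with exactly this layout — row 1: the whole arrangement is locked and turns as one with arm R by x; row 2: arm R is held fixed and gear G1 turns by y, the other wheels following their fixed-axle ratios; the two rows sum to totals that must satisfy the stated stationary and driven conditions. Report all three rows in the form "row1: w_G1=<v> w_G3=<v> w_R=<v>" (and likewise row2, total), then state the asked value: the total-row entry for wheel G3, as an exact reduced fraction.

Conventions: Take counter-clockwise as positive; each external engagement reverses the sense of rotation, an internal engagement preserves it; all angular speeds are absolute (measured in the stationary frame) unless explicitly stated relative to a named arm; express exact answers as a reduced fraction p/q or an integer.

row1: w_G1=0 w_G3=0 w_R=0
row2: w_G1=1 w_G3=-7/25 w_R=0
total: w_G1=1 w_G3=-7/25 w_R=0
asked value: -7/25

topology: planetary set — G1 21T / G2 27T / G3 75T, arm = carrier (Willis)
row 1 (train locked, turned with arm): all members turn x
row 2 — arm fixed, fixed-axis ratios: sun y, ring −(21/75)·y, arm 0
boundary: total ω_arm = x = 0 and total ω_sun = x + y = 1  ⇒  y = 1, x = 0
row 2 ring = −(21/75)·1 = -7/25
totals (row 1 + row 2): sun 0 + 1 = 1, ring 0 + (-7/25) = -7/25, arm 0 + 0 = 0
asked cell (total, ring) = -7/25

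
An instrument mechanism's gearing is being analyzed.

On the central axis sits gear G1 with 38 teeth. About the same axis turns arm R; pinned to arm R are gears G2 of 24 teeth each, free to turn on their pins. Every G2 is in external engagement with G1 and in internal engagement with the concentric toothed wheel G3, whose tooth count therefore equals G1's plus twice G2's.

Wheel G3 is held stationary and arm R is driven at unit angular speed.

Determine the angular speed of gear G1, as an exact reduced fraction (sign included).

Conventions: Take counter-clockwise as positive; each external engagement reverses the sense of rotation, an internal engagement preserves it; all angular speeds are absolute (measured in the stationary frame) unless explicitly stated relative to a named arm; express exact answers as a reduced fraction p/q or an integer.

topology: planetary set — G1 38T / G2 24T / G3 86T, arm = carrier (Willis)
ring teeth: 38 + 2·24 = 86
38(ω_sun−ω_arm) = −86(ω_ring−ω_arm),  ω_ring = 0, ω_arm = 1
ω_sun = 1 − (86/38)(0−1) = 62/19
exact speed ratio = 62/19

62/19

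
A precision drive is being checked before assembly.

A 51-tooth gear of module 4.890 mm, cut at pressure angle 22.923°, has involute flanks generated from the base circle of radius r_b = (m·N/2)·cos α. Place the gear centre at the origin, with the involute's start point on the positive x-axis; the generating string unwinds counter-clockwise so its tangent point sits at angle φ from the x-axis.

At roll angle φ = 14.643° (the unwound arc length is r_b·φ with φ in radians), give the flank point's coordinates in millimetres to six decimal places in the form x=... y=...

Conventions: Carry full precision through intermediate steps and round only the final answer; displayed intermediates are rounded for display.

topology: single-mesh involute geometry — m = 4.890, N = 51
pitch radius r_p = m·N/2 = 4.890·51/2 = 124.695000
base radius r_b = r_p·cos α = 124.695000·cos 22.923° = 114.847727
roll angle φ = 14.643° = 0.25556856 rad
x = r_b·(cos φ + φ·sin φ) = 118.537361
y = r_b·(sin φ − φ·cos φ) = 0.634869

x=118.537361 y=0.634869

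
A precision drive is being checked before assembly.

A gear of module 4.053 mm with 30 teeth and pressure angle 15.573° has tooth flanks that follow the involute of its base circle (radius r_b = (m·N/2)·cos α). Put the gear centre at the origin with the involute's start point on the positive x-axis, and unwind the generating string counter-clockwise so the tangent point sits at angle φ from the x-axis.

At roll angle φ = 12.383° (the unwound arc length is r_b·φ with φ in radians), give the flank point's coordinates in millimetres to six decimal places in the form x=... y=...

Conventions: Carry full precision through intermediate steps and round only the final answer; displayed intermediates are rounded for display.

single-mesh involute tooth geometry (30T wheel at module 4.053)
pitch radius r_p = m·N/2 = 4.053·30/2 = 60.795000
base radius r_b = r_p·cos α = 60.795000·cos 15.573° = 58.563166
roll angle φ = 12.383° = 0.21612412 rad
x = r_b·(cos φ + φ·sin φ) = 59.914968
y = r_b·(sin φ − φ·cos φ) = 0.196148

x=59.914968 y=0.196148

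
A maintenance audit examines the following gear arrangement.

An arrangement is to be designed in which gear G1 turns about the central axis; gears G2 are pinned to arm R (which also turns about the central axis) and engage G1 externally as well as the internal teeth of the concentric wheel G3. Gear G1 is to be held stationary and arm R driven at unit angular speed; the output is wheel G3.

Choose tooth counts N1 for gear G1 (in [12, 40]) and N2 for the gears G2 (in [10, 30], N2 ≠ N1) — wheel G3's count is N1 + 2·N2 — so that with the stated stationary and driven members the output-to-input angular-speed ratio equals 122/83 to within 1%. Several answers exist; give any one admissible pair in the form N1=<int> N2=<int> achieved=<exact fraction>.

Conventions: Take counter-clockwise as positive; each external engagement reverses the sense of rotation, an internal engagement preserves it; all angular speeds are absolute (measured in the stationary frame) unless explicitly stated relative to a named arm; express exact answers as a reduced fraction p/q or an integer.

N1=39 N2=22 achieved=122/83

planetary set to be sized for 122/83 (Willis relation)
Willis with ω_sun = 0: ω_ring/ω_arm = (N1+N3)/N3; set equal to 122/83  ⇒  N3/N1 = 1/(122/83 − 1) = 83/39
N3 = N1 + 2·N2  ⇒  N2/N1 = (N3/N1 − 1)/2 = (83/39 − 1)/2 = 22/39
smallest multiple with N1 ≥ 12 and N2 ≥ 10: k = 1  ⇒  N1 = 1·39 = 39, N2 = 1·22 = 22 (N1 ≤ 40, N2 ≤ 30, N2 ≠ N1 ✓), N3 = 39 + 2·22 = 83
check: (N1+N3)/N3 with N1 = 39, N3 = 83 gives 122/83; |achieved − target| = 0 ≤ 61/4150 ✓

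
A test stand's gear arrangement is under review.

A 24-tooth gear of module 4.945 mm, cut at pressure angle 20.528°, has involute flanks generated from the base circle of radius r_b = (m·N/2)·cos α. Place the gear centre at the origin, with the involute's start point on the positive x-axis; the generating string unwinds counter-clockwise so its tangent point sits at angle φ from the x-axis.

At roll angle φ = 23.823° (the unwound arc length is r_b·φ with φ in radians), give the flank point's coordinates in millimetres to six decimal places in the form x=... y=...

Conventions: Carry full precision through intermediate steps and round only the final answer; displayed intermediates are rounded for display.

recognized (one wheel, involute flank): single-mesh tooth geometry, m = 4.945, N = 24
pitch radius r_p = m·N/2 = 4.945·24/2 = 59.340000
base radius r_b = r_p·cos α = 59.340000·cos 20.528° = 55.571965
roll angle φ = 23.823° = 0.41578979 rad
x = r_b·(cos φ + φ·sin φ) = 60.170007
y = r_b·(sin φ − φ·cos φ) = 1.308667

x=60.170007 y=1.308667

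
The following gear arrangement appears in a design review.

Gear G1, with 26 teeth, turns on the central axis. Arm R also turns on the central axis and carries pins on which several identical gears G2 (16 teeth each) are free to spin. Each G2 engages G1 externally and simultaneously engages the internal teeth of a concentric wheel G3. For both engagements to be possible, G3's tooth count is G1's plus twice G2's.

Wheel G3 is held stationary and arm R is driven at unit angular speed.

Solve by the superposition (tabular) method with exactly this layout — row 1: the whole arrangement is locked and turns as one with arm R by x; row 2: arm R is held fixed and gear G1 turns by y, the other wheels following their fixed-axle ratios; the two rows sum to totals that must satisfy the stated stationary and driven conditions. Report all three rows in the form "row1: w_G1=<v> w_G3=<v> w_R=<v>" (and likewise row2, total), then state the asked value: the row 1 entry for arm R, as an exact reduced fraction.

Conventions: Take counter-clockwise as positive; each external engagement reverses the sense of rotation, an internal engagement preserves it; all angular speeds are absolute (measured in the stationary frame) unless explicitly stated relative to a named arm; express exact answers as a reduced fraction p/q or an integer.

recognized (axles ride arm R): planetary set, 26/16/58 teeth
row 1: whole set turns with the arm by x
superposition row 2 [arm held]: sun y, ring −(26/58)·y, arm 0
boundary: total ω_ring = x − (26/58)·y = 0 and total ω_arm = x = 1  ⇒  y = 29/13, x = 1
row 2 ring = −(26/58)·29/13 = -1
totals (row 1 + row 2): sun 1 + 29/13 = 42/13, ring 1 + (-1) = 0, arm 1 + 0 = 1
asked cell (row1, arm) = 1

row1: w_G1=1 w_G3=1 w_R=1
row2: w_G1=29/13 w_G3=-1 w_R=0
total: w_G1=42/13 w_G3=0 w_R=1
asked value: 1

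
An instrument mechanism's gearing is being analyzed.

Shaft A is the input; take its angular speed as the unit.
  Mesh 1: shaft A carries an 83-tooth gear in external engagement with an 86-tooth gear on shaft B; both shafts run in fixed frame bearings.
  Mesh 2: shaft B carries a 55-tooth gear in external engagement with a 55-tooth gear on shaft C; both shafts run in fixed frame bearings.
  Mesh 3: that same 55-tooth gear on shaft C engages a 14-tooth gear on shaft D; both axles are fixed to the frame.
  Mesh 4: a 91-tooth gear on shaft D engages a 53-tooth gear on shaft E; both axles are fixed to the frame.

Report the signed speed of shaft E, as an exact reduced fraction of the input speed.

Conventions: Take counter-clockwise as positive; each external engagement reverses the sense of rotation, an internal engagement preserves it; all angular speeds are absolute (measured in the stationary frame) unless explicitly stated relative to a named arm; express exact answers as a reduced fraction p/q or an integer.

4-mesh fixed-axis compound train (all bearings frame-fixed)
mesh 1 [83T→86T]: |ω|/ω_in = 1×83/86 = 83/86, sense flips to −
mesh 2 [55T→55T]: |ω|/ω_in = (83/86)×55/55 = 83/86, sense flips to +
mesh 3 [55T→14T]: |ω|/ω_in = (83/86)×55/14 = 4565/1204, sense flips to −
mesh 4 [91T→53T]: |ω|/ω_in = (4565/1204)×91/53 = 59345/9116, sense flips to +
signed output speed (× input speed) = 59345/9116

59345/9116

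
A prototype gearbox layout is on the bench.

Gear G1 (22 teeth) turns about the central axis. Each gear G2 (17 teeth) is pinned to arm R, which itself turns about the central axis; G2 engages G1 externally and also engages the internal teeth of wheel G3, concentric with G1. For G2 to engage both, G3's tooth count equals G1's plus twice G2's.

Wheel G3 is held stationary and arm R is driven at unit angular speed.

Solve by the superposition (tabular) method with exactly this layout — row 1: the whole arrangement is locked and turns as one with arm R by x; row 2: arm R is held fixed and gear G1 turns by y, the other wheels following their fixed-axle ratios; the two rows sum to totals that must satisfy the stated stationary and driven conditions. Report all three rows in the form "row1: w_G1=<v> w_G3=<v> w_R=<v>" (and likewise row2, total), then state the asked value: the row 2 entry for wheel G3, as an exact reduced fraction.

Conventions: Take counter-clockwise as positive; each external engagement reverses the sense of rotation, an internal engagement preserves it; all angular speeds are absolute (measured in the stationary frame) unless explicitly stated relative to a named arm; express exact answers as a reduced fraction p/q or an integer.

row1: w_G1=1 w_G3=1 w_R=1
row2: w_G1=28/11 w_G3=-1 w_R=0
total: w_G1=39/11 w_G3=0 w_R=1
asked value: -1

planetary set (22T centre, 17T on arm, 56T internal) — Willis relation
row 1 (train locked, turned with arm): all members turn x
row 2 (arm held, sun turns y): ω_ring = −(22/56)·y, ω_arm = 0
boundary: total ω_ring = x − (22/56)·y = 0 and total ω_arm = x = 1  ⇒  y = 28/11, x = 1
row 2 ring = −(22/56)·28/11 = -1
totals (row 1 + row 2): sun 1 + 28/11 = 39/11, ring 1 + (-1) = 0, arm 1 + 0 = 1
asked cell (row2, ring) = -1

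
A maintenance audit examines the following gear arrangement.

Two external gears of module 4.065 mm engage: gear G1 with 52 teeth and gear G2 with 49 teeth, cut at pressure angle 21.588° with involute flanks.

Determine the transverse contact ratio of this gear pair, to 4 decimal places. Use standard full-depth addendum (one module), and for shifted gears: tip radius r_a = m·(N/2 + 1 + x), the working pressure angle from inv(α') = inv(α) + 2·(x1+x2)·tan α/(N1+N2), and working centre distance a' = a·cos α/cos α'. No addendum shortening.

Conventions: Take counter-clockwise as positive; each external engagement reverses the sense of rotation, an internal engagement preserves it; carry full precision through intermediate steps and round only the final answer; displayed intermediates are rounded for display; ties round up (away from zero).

class = single-mesh tooth geometry [involute pair 52T × 49T, m = 4.065]
base radii: r_b1 = 98.276223, r_b2 = 92.606441
tip radii: r_a1 = 109.755000, r_a2 = 103.657500
no profile shift: α' = α, a' = a
action lengths: √(r_a1²−r_b1²) = 48.866593, √(r_a2²−r_b2²) = 46.571712
base pitch p_b = π·m·cos α = 11.874764
CR = (48.866593 + 46.571712 − 205.282500·sin 21.58800°)/11.874764 = 1.676560
contact ratio ≈ 1.6766

1.6766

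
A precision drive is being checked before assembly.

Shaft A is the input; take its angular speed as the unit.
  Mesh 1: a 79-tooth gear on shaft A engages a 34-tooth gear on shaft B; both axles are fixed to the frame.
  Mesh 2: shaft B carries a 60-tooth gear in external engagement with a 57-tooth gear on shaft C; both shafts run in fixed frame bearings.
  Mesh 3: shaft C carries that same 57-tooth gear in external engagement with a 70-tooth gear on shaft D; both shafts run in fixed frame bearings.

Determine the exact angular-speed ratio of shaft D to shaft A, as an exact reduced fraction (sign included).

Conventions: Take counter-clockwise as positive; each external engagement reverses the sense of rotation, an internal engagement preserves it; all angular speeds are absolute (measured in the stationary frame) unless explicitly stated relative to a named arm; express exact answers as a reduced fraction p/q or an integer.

class = fixed-axis compound train [3 meshes; 3 ratios multiply, 3 sense flips]
mesh 1 [79T→34T]: running ratio 79/34, sense −
mesh 2 [60T→57T]: running ratio 790/323, sense +
mesh 3 [57T→70T]: running ratio 237/119, sense −
ω_out/ω_in = -237/119

-237/119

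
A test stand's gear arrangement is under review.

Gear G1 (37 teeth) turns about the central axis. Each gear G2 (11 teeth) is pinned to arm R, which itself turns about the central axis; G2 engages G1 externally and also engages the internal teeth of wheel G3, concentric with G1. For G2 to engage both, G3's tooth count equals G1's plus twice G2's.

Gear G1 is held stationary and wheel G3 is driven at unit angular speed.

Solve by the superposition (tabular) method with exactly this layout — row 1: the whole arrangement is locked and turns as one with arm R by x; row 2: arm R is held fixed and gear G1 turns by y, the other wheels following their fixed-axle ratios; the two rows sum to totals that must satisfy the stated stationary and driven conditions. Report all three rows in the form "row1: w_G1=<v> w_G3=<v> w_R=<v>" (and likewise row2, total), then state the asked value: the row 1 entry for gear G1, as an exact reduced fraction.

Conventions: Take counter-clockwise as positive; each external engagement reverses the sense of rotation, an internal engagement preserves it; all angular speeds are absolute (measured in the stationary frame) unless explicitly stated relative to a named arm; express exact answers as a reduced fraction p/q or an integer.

row1: w_G1=59/96 w_G3=59/96 w_R=59/96
row2: w_G1=-59/96 w_G3=37/96 w_R=0
total: w_G1=0 w_G3=1 w_R=59/96
asked value: 59/96

topology: planetary set — G1 37T / G2 11T / G3 59T, arm = carrier (Willis)
row 1 — lock + rotate with arm: ω_sun = ω_ring = ω_arm = x
row 2 (arm held, sun turns y): ω_ring = −(37/59)·y, ω_arm = 0
boundary: total ω_sun = x + y = 0 and total ω_ring = x − (37/59)·y = 1  ⇒  y = -59/96, x = 59/96
row 2 ring = −(37/59)·(-59/96) = 37/96
totals (row 1 + row 2): sun 59/96 + (-59/96) = 0, ring 59/96 + 37/96 = 1, arm 59/96 + 0 = 59/96
asked cell (row1, sun) = 59/96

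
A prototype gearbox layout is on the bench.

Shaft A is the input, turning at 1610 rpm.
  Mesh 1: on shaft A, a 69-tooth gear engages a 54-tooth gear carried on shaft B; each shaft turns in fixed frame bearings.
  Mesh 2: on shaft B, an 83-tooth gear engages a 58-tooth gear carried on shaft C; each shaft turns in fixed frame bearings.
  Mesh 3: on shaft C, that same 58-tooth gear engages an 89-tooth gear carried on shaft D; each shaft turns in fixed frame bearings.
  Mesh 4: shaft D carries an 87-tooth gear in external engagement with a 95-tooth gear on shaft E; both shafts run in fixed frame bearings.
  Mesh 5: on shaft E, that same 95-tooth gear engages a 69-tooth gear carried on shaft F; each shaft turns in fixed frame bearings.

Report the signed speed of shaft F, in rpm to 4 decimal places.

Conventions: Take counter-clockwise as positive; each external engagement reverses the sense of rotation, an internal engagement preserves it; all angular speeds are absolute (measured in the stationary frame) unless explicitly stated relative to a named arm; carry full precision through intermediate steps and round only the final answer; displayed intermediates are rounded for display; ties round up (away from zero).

-2419.0200 rpm

topology: fixed-axis compound train — 5 meshes, A→F
mesh 1 [69T→54T]: ω = 1610.0000×69/54 = 2057.2222 rpm, sense flips to −
mesh 2 [83T→58T]: ω = 2057.2222×83/58 = 2943.9559 rpm, sense flips to +
mesh 3 [58T→89T]: ω = 2943.9559×58/89 = 1918.5331 rpm, sense flips to −
mesh 4 [87T→95T]: ω = 1918.5331×87/95 = 1756.9724 rpm, sense flips to +
mesh 5 [95T→69T]: ω = 1756.9724×95/69 = 2419.0200 rpm, sense flips to −
signed output speed = -2419.0200 rpm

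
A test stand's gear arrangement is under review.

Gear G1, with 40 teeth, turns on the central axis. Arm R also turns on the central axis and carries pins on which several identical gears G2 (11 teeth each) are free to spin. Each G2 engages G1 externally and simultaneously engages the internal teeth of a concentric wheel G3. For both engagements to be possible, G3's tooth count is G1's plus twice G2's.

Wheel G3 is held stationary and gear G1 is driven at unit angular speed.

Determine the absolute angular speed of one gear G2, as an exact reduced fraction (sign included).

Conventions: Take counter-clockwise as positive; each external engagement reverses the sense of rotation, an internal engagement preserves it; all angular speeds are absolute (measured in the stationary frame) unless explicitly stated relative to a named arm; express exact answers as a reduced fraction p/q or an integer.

topology: planetary set — G1 40T / G2 11T / G3 62T, arm = carrier (Willis)
ring teeth: 40 + 2·11 = 62
40(ω_sun−ω_arm) = −62(ω_ring−ω_arm),  ω_ring = 0, ω_sun = 1
40(1−ω_arm) = −62(0−ω_arm)  ⇒  102·ω_arm = 40  ⇒  ω_arm = 20/51
sun–planet mesh: 40·(1−20/51) = −11·(ω_p−ω_arm)  ⇒  ω_p−ω_arm = -1240/561
ω_p = 20/51 − 1240/561 = -20/11
exact speed ratio = -20/11

-20/11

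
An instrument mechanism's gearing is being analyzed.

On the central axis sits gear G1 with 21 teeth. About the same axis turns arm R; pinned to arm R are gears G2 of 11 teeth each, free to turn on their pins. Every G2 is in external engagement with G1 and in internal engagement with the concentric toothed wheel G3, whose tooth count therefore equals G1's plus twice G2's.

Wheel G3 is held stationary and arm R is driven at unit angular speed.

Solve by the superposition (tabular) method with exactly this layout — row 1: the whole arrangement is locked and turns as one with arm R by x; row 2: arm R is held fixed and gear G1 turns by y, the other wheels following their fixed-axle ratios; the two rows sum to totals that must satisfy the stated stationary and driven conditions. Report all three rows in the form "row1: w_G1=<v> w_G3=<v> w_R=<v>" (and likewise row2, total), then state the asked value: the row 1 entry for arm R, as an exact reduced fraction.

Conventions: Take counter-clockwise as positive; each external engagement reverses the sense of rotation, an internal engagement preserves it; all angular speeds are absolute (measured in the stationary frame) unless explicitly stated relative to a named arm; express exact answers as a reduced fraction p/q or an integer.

class = planetary set [G3 = 21+2·11 = 43; Willis about the carrier]
row 1 — lock + rotate with arm: ω_sun = ω_ring = ω_arm = x
superposition row 2 [arm held]: sun y, ring −(21/43)·y, arm 0
boundary: total ω_ring = x − (21/43)·y = 0 and total ω_arm = x = 1  ⇒  y = 43/21, x = 1
row 2 ring = −(21/43)·43/21 = -1
totals (row 1 + row 2): sun 1 + 43/21 = 64/21, ring 1 + (-1) = 0, arm 1 + 0 = 1
asked cell (row1, arm) = 1

row1: w_G1=1 w_G3=1 w_R=1
row2: w_G1=43/21 w_G3=-1 w_R=0
total: w_G1=64/21 w_G3=0 w_R=1
asked value: 1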